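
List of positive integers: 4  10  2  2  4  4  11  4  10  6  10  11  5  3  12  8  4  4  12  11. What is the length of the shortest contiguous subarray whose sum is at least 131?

Extend right; whenever the sum reaches 131, record the length and shrink from the left:
add 4: running sum 4 < 131
add 10: running sum 14 < 131
add 2: running sum 16 < 131
add 2: running sum 18 < 131
add 4: running sum 22 < 131
add 4: running sum 26 < 131
add 11: running sum 37 < 131
add 4: running sum 41 < 131
add 10: running sum 51 < 131
add 6: running sum 57 < 131
add 10: running sum 67 < 131
add 11: running sum 78 < 131
add 5: running sum 83 < 131
add 3: running sum 86 < 131
add 12: running sum 98 < 131
add 8: running sum 106 < 131
add 4: running sum 110 < 131
add 4: running sum 114 < 131
add 12: running sum 126 < 131
add 11: shortest ending here [10, 2, 2, 4, 4, 11, 4, 10, 6, 10, 11, 5, 3, 12, 8, 4, 4, 12, 11] sum 133, len 19
Shortest qualifying length: 19.

19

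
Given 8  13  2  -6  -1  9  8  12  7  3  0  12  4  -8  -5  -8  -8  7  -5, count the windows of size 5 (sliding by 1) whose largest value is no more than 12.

[8, 13, 2, -6, -1] → max 13
[13, 2, -6, -1, 9] → max 13
[2, -6, -1, 9, 8] → max 9  ≤ 12 ✓
[-6, -1, 9, 8, 12] → max 12  ≤ 12 ✓
[-1, 9, 8, 12, 7] → max 12  ≤ 12 ✓
[9, 8, 12, 7, 3] → max 12  ≤ 12 ✓
[8, 12, 7, 3, 0] → max 12  ≤ 12 ✓
[12, 7, 3, 0, 12] → max 12  ≤ 12 ✓
[7, 3, 0, 12, 4] → max 12  ≤ 12 ✓
[3, 0, 12, 4, -8] → max 12  ≤ 12 ✓
[0, 12, 4, -8, -5] → max 12  ≤ 12 ✓
[12, 4, -8, -5, -8] → max 12  ≤ 12 ✓
[4, -8, -5, -8, -8] → max 4  ≤ 12 ✓
[-8, -5, -8, -8, 7] → max 7  ≤ 12 ✓
[-5, -8, -8, 7, -5] → max 7  ≤ 12 ✓
13 windows satisfy the condition.

13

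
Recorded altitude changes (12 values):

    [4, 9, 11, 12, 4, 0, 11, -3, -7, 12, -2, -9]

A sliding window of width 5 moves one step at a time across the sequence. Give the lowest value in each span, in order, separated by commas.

4 9 11 12 4 → min 4
9 11 12 4 0 → min 0
11 12 4 0 11 → min 0
12 4 0 11 -3 → min -3
4 0 11 -3 -7 → min -7
0 11 -3 -7 12 → min -7
11 -3 -7 12 -2 → min -7
-3 -7 12 -2 -9 → min -9

4, 0, 0, -3, -7, -7, -7, -9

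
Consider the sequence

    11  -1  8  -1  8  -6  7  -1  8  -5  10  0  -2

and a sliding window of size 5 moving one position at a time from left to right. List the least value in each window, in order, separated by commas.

Sliding a size-5 window across the 13 values:
[11, -1, 8, -1, 8] → min -1
[-1, 8, -1, 8, -6] → min -6
[8, -1, 8, -6, 7] → min -6
[-1, 8, -6, 7, -1] → min -6
[8, -6, 7, -1, 8] → min -6
[-6, 7, -1, 8, -5] → min -6
[7, -1, 8, -5, 10] → min -5
[-1, 8, -5, 10, 0] → min -5
[8, -5, 10, 0, -2] → min -5

-1, -6, -6, -6, -6, -6, -5, -5, -5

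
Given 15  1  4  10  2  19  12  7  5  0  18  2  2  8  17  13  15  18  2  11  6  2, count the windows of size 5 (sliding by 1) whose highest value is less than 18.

(15, 1, 4, 10, 2) → max 15  < 18 ✓
(1, 4, 10, 2, 19) → max 19
(4, 10, 2, 19, 12) → max 19
(10, 2, 19, 12, 7) → max 19
(2, 19, 12, 7, 5) → max 19
(19, 12, 7, 5, 0) → max 19
(12, 7, 5, 0, 18) → max 18
(7, 5, 0, 18, 2) → max 18
(5, 0, 18, 2, 2) → max 18
(0, 18, 2, 2, 8) → max 18
(18, 2, 2, 8, 17) → max 18
(2, 2, 8, 17, 13) → max 17  < 18 ✓
(2, 8, 17, 13, 15) → max 17  < 18 ✓
(8, 17, 13, 15, 18) → max 18
(17, 13, 15, 18, 2) → max 18
(13, 15, 18, 2, 11) → max 18
(15, 18, 2, 11, 6) → max 18
(18, 2, 11, 6, 2) → max 18
3 windows satisfy the condition.

3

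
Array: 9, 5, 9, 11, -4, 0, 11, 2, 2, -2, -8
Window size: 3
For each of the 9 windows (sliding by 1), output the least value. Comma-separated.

5, 5, -4, -4, -4, 0, 2, -2, -8

Sliding a size-3 window across the 11 values:
(9, 5, 9) → min 5
(5, 9, 11) → min 5
(9, 11, -4) → min -4
(11, -4, 0) → min -4
(-4, 0, 11) → min -4
(0, 11, 2) → min 0
(11, 2, 2) → min 2
(2, 2, -2) → min -2
(2, -2, -8) → min -8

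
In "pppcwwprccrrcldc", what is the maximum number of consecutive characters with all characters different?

4

add p: [p] len 1
add p (repeat p, move left end past it): [p] len 1
add p (repeat p, move left end past it): [p] len 1
add c: [p, c] len 2
add w: [p, c, w] len 3
add w (repeat w, move left end past it): [w] len 1
add p: [w, p] len 2
add r: [w, p, r] len 3
add c: [w, p, r, c] len 4
add c (repeat c, move left end past it): [c] len 1
add r: [c, r] len 2
add r (repeat r, move left end past it): [r] len 1
add c: [r, c] len 2
add l: [r, c, l] len 3
add d: [r, c, l, d] len 4
add c (repeat c, move left end past it): [l, d, c] len 3
Longest all-distinct length: 4.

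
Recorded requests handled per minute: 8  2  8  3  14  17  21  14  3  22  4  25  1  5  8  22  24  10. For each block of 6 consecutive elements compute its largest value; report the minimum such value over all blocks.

17

Window maxs for each of the 13 positions:
(8, 2, 8, 3, 14, 17) → max 17
(2, 8, 3, 14, 17, 21) → max 21
(8, 3, 14, 17, 21, 14) → max 21
(3, 14, 17, 21, 14, 3) → max 21
(14, 17, 21, 14, 3, 22) → max 22
(17, 21, 14, 3, 22, 4) → max 22
(21, 14, 3, 22, 4, 25) → max 25
(14, 3, 22, 4, 25, 1) → max 25
(3, 22, 4, 25, 1, 5) → max 25
(22, 4, 25, 1, 5, 8) → max 25
(4, 25, 1, 5, 8, 22) → max 25
(25, 1, 5, 8, 22, 24) → max 25
(1, 5, 8, 22, 24, 10) → max 24
Minimum of these is 17.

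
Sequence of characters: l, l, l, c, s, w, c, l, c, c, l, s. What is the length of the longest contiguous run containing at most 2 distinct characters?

5

add l: window [l] (1 distinct), len 1
add l: window [l, l] (1 distinct), len 2
add l: window [l, l, l] (1 distinct), len 3
add c: window [l, l, l, c] (2 distinct), len 4
add s: window [c, s] (2 distinct), len 2
add w: window [s, w] (2 distinct), len 2
add c: window [w, c] (2 distinct), len 2
add l: window [c, l] (2 distinct), len 2
add c: window [c, l, c] (2 distinct), len 3
add c: window [c, l, c, c] (2 distinct), len 4
add l: window [c, l, c, c, l] (2 distinct), len 5
add s: window [l, s] (2 distinct), len 2
Longest length with ≤2 distinct: 5.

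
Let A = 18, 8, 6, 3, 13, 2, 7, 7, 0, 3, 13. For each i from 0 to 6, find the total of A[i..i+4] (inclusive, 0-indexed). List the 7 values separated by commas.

(18, 8, 6, 3, 13) → sum 48
(8, 6, 3, 13, 2) → sum 32
(6, 3, 13, 2, 7) → sum 31
(3, 13, 2, 7, 7) → sum 32
(13, 2, 7, 7, 0) → sum 29
(2, 7, 7, 0, 3) → sum 19
(7, 7, 0, 3, 13) → sum 30

48, 32, 31, 32, 29, 19, 30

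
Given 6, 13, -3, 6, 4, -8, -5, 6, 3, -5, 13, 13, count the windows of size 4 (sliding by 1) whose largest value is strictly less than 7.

5

[6, 13, -3, 6] → max 13
[13, -3, 6, 4] → max 13
[-3, 6, 4, -8] → max 6  < 7 ✓
[6, 4, -8, -5] → max 6  < 7 ✓
[4, -8, -5, 6] → max 6  < 7 ✓
[-8, -5, 6, 3] → max 6  < 7 ✓
[-5, 6, 3, -5] → max 6  < 7 ✓
[6, 3, -5, 13] → max 13
[3, -5, 13, 13] → max 13
5 windows satisfy the condition.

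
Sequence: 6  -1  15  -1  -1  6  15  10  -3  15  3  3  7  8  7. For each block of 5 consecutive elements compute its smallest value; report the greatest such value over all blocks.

3

Window mins for each of the 11 positions:
[6, -1, 15, -1, -1] → min -1
[-1, 15, -1, -1, 6] → min -1
[15, -1, -1, 6, 15] → min -1
[-1, -1, 6, 15, 10] → min -1
[-1, 6, 15, 10, -3] → min -3
[6, 15, 10, -3, 15] → min -3
[15, 10, -3, 15, 3] → min -3
[10, -3, 15, 3, 3] → min -3
[-3, 15, 3, 3, 7] → min -3
[15, 3, 3, 7, 8] → min 3
[3, 3, 7, 8, 7] → min 3
Greatest of these is 3.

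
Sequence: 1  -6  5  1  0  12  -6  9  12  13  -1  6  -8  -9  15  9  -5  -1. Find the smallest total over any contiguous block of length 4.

[1, -6, 5, 1] → sum 1
[-6, 5, 1, 0] → sum 0
[5, 1, 0, 12] → sum 18
[1, 0, 12, -6] → sum 7
[0, 12, -6, 9] → sum 15
[12, -6, 9, 12] → sum 27
[-6, 9, 12, 13] → sum 28
[9, 12, 13, -1] → sum 33
[12, 13, -1, 6] → sum 30
[13, -1, 6, -8] → sum 10
[-1, 6, -8, -9] → sum -12
[6, -8, -9, 15] → sum 4
[-8, -9, 15, 9] → sum 7
[-9, 15, 9, -5] → sum 10
[15, 9, -5, -1] → sum 18
Smallest of these is -12.

-12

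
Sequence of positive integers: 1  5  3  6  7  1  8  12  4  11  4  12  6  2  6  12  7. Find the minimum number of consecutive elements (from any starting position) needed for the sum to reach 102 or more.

add 1: running sum 1 < 102
add 5: running sum 6 < 102
add 3: running sum 9 < 102
add 6: running sum 15 < 102
add 7: running sum 22 < 102
add 1: running sum 23 < 102
add 8: running sum 31 < 102
add 12: running sum 43 < 102
add 4: running sum 47 < 102
add 11: running sum 58 < 102
add 4: running sum 62 < 102
add 12: running sum 74 < 102
add 6: running sum 80 < 102
add 2: running sum 82 < 102
add 6: running sum 88 < 102
add 12: running sum 100 < 102
end 16: [5, 3, 6, 7, 1, 8, 12, 4, 11, 4, 12, 6, 2, 6, 12, 7] sum 106, len 16
Shortest qualifying length: 16.

16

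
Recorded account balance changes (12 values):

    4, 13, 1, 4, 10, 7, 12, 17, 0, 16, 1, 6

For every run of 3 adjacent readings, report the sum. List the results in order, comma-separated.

[4, 13, 1] → sum 18
[13, 1, 4] → sum 18
[1, 4, 10] → sum 15
[4, 10, 7] → sum 21
[10, 7, 12] → sum 29
[7, 12, 17] → sum 36
[12, 17, 0] → sum 29
[17, 0, 16] → sum 33
[0, 16, 1] → sum 17
[16, 1, 6] → sum 23

18, 18, 15, 21, 29, 36, 29, 33, 17, 23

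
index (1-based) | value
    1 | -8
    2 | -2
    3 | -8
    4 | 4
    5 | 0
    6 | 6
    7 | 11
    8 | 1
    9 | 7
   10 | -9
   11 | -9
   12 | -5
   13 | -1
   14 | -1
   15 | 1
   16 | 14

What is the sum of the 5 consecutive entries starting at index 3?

Elements at indices 3..7: -8, 4, 0, 6, 11
sum(-8, 4, 0, 6, 11) = 13

13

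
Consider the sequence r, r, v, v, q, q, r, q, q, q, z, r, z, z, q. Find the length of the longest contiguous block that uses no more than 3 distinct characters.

11

[r] 1 distinct, len 1
[r, r] 1 distinct, len 2
[r, r, v] 2 distinct, len 3
[r, r, v, v] 2 distinct, len 4
[r, r, v, v, q] 3 distinct, len 5
[r, r, v, v, q, q] 3 distinct, len 6
[r, r, v, v, q, q, r] 3 distinct, len 7
[r, r, v, v, q, q, r, q] 3 distinct, len 8
[r, r, v, v, q, q, r, q, q] 3 distinct, len 9
[r, r, v, v, q, q, r, q, q, q] 3 distinct, len 10
[q, q, r, q, q, q, z] 3 distinct, len 7
[q, q, r, q, q, q, z, r] 3 distinct, len 8
[q, q, r, q, q, q, z, r, z] 3 distinct, len 9
[q, q, r, q, q, q, z, r, z, z] 3 distinct, len 10
[q, q, r, q, q, q, z, r, z, z, q] 3 distinct, len 11
Longest length with ≤3 distinct: 11.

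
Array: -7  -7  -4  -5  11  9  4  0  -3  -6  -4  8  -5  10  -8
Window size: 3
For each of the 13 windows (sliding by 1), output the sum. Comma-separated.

Sliding a size-3 window across the 15 values:
(-7, -7, -4) → sum -18
(-7, -4, -5) → sum -16
(-4, -5, 11) → sum 2
(-5, 11, 9) → sum 15
(11, 9, 4) → sum 24
(9, 4, 0) → sum 13
(4, 0, -3) → sum 1
(0, -3, -6) → sum -9
(-3, -6, -4) → sum -13
(-6, -4, 8) → sum -2
(-4, 8, -5) → sum -1
(8, -5, 10) → sum 13
(-5, 10, -8) → sum -3

-18, -16, 2, 15, 24, 13, 1, -9, -13, -2, -1, 13, -3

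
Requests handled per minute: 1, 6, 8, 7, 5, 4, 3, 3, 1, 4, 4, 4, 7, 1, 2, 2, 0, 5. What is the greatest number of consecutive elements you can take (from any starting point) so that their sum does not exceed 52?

Extend to the right; shrink from the left whenever the sum exceeds 52:
add 1: [1] sum 1, len 1
add 6: [1, 6] sum 7, len 2
add 8: [1, 6, 8] sum 15, len 3
add 7: [1, 6, 8, 7] sum 22, len 4
add 5: [1, 6, 8, 7, 5] sum 27, len 5
add 4: [1, 6, 8, 7, 5, 4] sum 31, len 6
add 3: [1, 6, 8, 7, 5, 4, 3] sum 34, len 7
add 3: [1, 6, 8, 7, 5, 4, 3, 3] sum 37, len 8
add 1: [1, 6, 8, 7, 5, 4, 3, 3, 1] sum 38, len 9
add 4: [1, 6, 8, 7, 5, 4, 3, 3, 1, 4] sum 42, len 10
add 4: [1, 6, 8, 7, 5, 4, 3, 3, 1, 4, 4] sum 46, len 11
add 4: [1, 6, 8, 7, 5, 4, 3, 3, 1, 4, 4, 4] sum 50, len 12
add 7: [8, 7, 5, 4, 3, 3, 1, 4, 4, 4, 7] sum 50, len 11
add 1: [8, 7, 5, 4, 3, 3, 1, 4, 4, 4, 7, 1] sum 51, len 12
add 2: [7, 5, 4, 3, 3, 1, 4, 4, 4, 7, 1, 2] sum 45, len 12
add 2: [7, 5, 4, 3, 3, 1, 4, 4, 4, 7, 1, 2, 2] sum 47, len 13
add 0: [7, 5, 4, 3, 3, 1, 4, 4, 4, 7, 1, 2, 2, 0] sum 47, len 14
add 5: [7, 5, 4, 3, 3, 1, 4, 4, 4, 7, 1, 2, 2, 0, 5] sum 52, len 15
Longest length seen: 15.

15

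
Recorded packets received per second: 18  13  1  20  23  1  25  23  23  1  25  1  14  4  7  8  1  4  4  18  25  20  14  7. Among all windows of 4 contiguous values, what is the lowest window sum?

17

18 13 1 20 → sum 52
13 1 20 23 → sum 57
1 20 23 1 → sum 45
20 23 1 25 → sum 69
23 1 25 23 → sum 72
1 25 23 23 → sum 72
25 23 23 1 → sum 72
23 23 1 25 → sum 72
23 1 25 1 → sum 50
1 25 1 14 → sum 41
25 1 14 4 → sum 44
1 14 4 7 → sum 26
14 4 7 8 → sum 33
4 7 8 1 → sum 20
7 8 1 4 → sum 20
8 1 4 4 → sum 17
1 4 4 18 → sum 27
4 4 18 25 → sum 51
4 18 25 20 → sum 67
18 25 20 14 → sum 77
25 20 14 7 → sum 66
Lowest of these is 17.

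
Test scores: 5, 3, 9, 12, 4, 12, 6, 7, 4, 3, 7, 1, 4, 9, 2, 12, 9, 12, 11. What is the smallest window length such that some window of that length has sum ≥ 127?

18

add 5: running sum 5 < 127
add 3: running sum 8 < 127
add 9: running sum 17 < 127
add 12: running sum 29 < 127
add 4: running sum 33 < 127
add 12: running sum 45 < 127
add 6: running sum 51 < 127
add 7: running sum 58 < 127
add 4: running sum 62 < 127
add 3: running sum 65 < 127
add 7: running sum 72 < 127
add 1: running sum 73 < 127
add 4: running sum 77 < 127
add 9: running sum 86 < 127
add 2: running sum 88 < 127
add 12: running sum 100 < 127
add 9: running sum 109 < 127
add 12: running sum 121 < 127
add 11: shortest ending here [3, 9, 12, 4, 12, 6, 7, 4, 3, 7, 1, 4, 9, 2, 12, 9, 12, 11] sum 127, len 18
Shortest qualifying length: 18.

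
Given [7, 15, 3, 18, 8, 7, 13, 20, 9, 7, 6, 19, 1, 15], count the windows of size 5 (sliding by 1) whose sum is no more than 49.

3

[7, 15, 3, 18, 8] → sum 51
[15, 3, 18, 8, 7] → sum 51
[3, 18, 8, 7, 13] → sum 49  ≤ 49 ✓
[18, 8, 7, 13, 20] → sum 66
[8, 7, 13, 20, 9] → sum 57
[7, 13, 20, 9, 7] → sum 56
[13, 20, 9, 7, 6] → sum 55
[20, 9, 7, 6, 19] → sum 61
[9, 7, 6, 19, 1] → sum 42  ≤ 49 ✓
[7, 6, 19, 1, 15] → sum 48  ≤ 49 ✓
3 windows satisfy the condition.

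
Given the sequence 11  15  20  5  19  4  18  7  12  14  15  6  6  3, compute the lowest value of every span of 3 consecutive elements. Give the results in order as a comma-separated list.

11, 5, 5, 4, 4, 4, 7, 7, 12, 6, 6, 3

Sliding a size-3 window across the 14 values:
(11, 15, 20) → min 11
(15, 20, 5) → min 5
(20, 5, 19) → min 5
(5, 19, 4) → min 4
(19, 4, 18) → min 4
(4, 18, 7) → min 4
(18, 7, 12) → min 7
(7, 12, 14) → min 7
(12, 14, 15) → min 12
(14, 15, 6) → min 6
(15, 6, 6) → min 6
(6, 6, 3) → min 3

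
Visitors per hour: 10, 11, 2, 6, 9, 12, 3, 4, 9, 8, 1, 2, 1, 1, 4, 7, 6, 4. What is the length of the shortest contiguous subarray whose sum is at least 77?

12

Extend right; whenever the sum reaches 77, record the length and shrink from the left:
add 10: running sum 10 < 77
add 11: running sum 21 < 77
add 2: running sum 23 < 77
add 6: running sum 29 < 77
add 9: running sum 38 < 77
add 12: running sum 50 < 77
add 3: running sum 53 < 77
add 4: running sum 57 < 77
add 9: running sum 66 < 77
add 8: running sum 74 < 77
add 1: running sum 75 < 77
end 11: [10, 11, 2, 6, 9, 12, 3, 4, 9, 8, 1, 2] sum 77, len 12
end 12: [10, 11, 2, 6, 9, 12, 3, 4, 9, 8, 1, 2, 1] sum 78, len 13
end 13: [10, 11, 2, 6, 9, 12, 3, 4, 9, 8, 1, 2, 1, 1] sum 79, len 14
end 14: [10, 11, 2, 6, 9, 12, 3, 4, 9, 8, 1, 2, 1, 1, 4] sum 83, len 15
end 15: [11, 2, 6, 9, 12, 3, 4, 9, 8, 1, 2, 1, 1, 4, 7] sum 80, len 15
end 16: [11, 2, 6, 9, 12, 3, 4, 9, 8, 1, 2, 1, 1, 4, 7, 6] sum 86, len 16
end 17: [6, 9, 12, 3, 4, 9, 8, 1, 2, 1, 1, 4, 7, 6, 4] sum 77, len 15
Shortest qualifying length: 12.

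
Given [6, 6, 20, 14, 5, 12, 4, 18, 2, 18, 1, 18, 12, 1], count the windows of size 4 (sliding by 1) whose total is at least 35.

6 6 20 14 → sum 46  ≥ 35 ✓
6 20 14 5 → sum 45  ≥ 35 ✓
20 14 5 12 → sum 51  ≥ 35 ✓
14 5 12 4 → sum 35  ≥ 35 ✓
5 12 4 18 → sum 39  ≥ 35 ✓
12 4 18 2 → sum 36  ≥ 35 ✓
4 18 2 18 → sum 42  ≥ 35 ✓
18 2 18 1 → sum 39  ≥ 35 ✓
2 18 1 18 → sum 39  ≥ 35 ✓
18 1 18 12 → sum 49  ≥ 35 ✓
1 18 12 1 → sum 32
10 windows satisfy the condition.

10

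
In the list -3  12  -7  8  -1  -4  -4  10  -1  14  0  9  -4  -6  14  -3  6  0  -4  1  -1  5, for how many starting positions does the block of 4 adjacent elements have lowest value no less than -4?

12

-3 12 -7 8 → min -7
12 -7 8 -1 → min -7
-7 8 -1 -4 → min -7
8 -1 -4 -4 → min -4  ≥ -4 ✓
-1 -4 -4 10 → min -4  ≥ -4 ✓
-4 -4 10 -1 → min -4  ≥ -4 ✓
-4 10 -1 14 → min -4  ≥ -4 ✓
10 -1 14 0 → min -1  ≥ -4 ✓
-1 14 0 9 → min -1  ≥ -4 ✓
14 0 9 -4 → min -4  ≥ -4 ✓
0 9 -4 -6 → min -6
9 -4 -6 14 → min -6
-4 -6 14 -3 → min -6
-6 14 -3 6 → min -6
14 -3 6 0 → min -3  ≥ -4 ✓
-3 6 0 -4 → min -4  ≥ -4 ✓
6 0 -4 1 → min -4  ≥ -4 ✓
0 -4 1 -1 → min -4  ≥ -4 ✓
-4 1 -1 5 → min -4  ≥ -4 ✓
12 windows satisfy the condition.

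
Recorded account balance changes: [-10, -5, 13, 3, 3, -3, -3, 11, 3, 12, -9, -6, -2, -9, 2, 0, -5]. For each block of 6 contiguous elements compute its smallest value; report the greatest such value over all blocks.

(-10, -5, 13, 3, 3, -3) → min -10
(-5, 13, 3, 3, -3, -3) → min -5
(13, 3, 3, -3, -3, 11) → min -3
(3, 3, -3, -3, 11, 3) → min -3
(3, -3, -3, 11, 3, 12) → min -3
(-3, -3, 11, 3, 12, -9) → min -9
(-3, 11, 3, 12, -9, -6) → min -9
(11, 3, 12, -9, -6, -2) → min -9
(3, 12, -9, -6, -2, -9) → min -9
(12, -9, -6, -2, -9, 2) → min -9
(-9, -6, -2, -9, 2, 0) → min -9
(-6, -2, -9, 2, 0, -5) → min -9
Greatest of these is -3.

-3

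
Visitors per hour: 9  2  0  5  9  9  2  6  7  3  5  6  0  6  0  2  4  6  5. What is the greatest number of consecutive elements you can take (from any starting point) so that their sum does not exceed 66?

16

→ 9: sum 9, len 1
→ 2: sum 11, len 2
→ 0: sum 11, len 3
→ 5: sum 16, len 4
→ 9: sum 25, len 5
→ 9: sum 34, len 6
→ 2: sum 36, len 7
→ 6: sum 42, len 8
→ 7: sum 49, len 9
→ 3: sum 52, len 10
→ 5: sum 57, len 11
→ 6: sum 63, len 12
→ 0: sum 63, len 13
→ 6 (dropped 9): sum 60, len 13
→ 0: sum 60, len 14
→ 2: sum 62, len 15
→ 4: sum 66, len 16
→ 6 (dropped 2, 0, 5): sum 65, len 14
→ 5 (dropped 9): sum 61, len 14
Longest length seen: 16.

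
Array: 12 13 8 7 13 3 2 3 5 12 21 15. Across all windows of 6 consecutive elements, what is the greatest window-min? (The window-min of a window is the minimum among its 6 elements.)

12 13 8 7 13 3 → min 3
13 8 7 13 3 2 → min 2
8 7 13 3 2 3 → min 2
7 13 3 2 3 5 → min 2
13 3 2 3 5 12 → min 2
3 2 3 5 12 21 → min 2
2 3 5 12 21 15 → min 2
Greatest of these is 3.

3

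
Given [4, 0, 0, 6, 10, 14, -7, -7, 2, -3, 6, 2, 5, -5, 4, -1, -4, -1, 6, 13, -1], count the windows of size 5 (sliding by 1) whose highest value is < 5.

(4, 0, 0, 6, 10) → max 10
(0, 0, 6, 10, 14) → max 14
(0, 6, 10, 14, -7) → max 14
(6, 10, 14, -7, -7) → max 14
(10, 14, -7, -7, 2) → max 14
(14, -7, -7, 2, -3) → max 14
(-7, -7, 2, -3, 6) → max 6
(-7, 2, -3, 6, 2) → max 6
(2, -3, 6, 2, 5) → max 6
(-3, 6, 2, 5, -5) → max 6
(6, 2, 5, -5, 4) → max 6
(2, 5, -5, 4, -1) → max 5
(5, -5, 4, -1, -4) → max 5
(-5, 4, -1, -4, -1) → max 4  < 5 ✓
(4, -1, -4, -1, 6) → max 6
(-1, -4, -1, 6, 13) → max 13
(-4, -1, 6, 13, -1) → max 13
1 window satisfy the condition.

1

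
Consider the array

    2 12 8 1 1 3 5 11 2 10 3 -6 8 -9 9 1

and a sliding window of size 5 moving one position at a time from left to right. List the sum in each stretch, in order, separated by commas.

24, 25, 18, 21, 22, 31, 31, 20, 17, 6, 5, 3

2 12 8 1 1 → sum 24
12 8 1 1 3 → sum 25
8 1 1 3 5 → sum 18
1 1 3 5 11 → sum 21
1 3 5 11 2 → sum 22
3 5 11 2 10 → sum 31
5 11 2 10 3 → sum 31
11 2 10 3 -6 → sum 20
2 10 3 -6 8 → sum 17
10 3 -6 8 -9 → sum 6
3 -6 8 -9 9 → sum 5
-6 8 -9 9 1 → sum 3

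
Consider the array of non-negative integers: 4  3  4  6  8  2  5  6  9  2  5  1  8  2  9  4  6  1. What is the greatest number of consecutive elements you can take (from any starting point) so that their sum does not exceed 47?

10

→ 4: sum 4, len 1
→ 3: sum 7, len 2
→ 4: sum 11, len 3
→ 6: sum 17, len 4
→ 8: sum 25, len 5
→ 2: sum 27, len 6
→ 5: sum 32, len 7
→ 6: sum 38, len 8
→ 9: sum 47, len 9
→ 2 (dropped 4): sum 45, len 9
→ 5 (dropped 3): sum 47, len 9
→ 1 (dropped 4): sum 44, len 9
→ 8 (dropped 6): sum 46, len 9
→ 2 (dropped 8): sum 40, len 9
→ 9 (dropped 2): sum 47, len 9
→ 4 (dropped 5): sum 46, len 9
→ 6 (dropped 6): sum 46, len 9
→ 1: sum 47, len 10
Longest length seen: 10.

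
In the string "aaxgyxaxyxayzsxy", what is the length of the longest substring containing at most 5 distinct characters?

[a] 1 distinct, len 1
[a, a] 1 distinct, len 2
[a, a, x] 2 distinct, len 3
[a, a, x, g] 3 distinct, len 4
[a, a, x, g, y] 4 distinct, len 5
[a, a, x, g, y, x] 4 distinct, len 6
[a, a, x, g, y, x, a] 4 distinct, len 7
[a, a, x, g, y, x, a, x] 4 distinct, len 8
[a, a, x, g, y, x, a, x, y] 4 distinct, len 9
[a, a, x, g, y, x, a, x, y, x] 4 distinct, len 10
[a, a, x, g, y, x, a, x, y, x, a] 4 distinct, len 11
[a, a, x, g, y, x, a, x, y, x, a, y] 4 distinct, len 12
[a, a, x, g, y, x, a, x, y, x, a, y, z] 5 distinct, len 13
[y, x, a, x, y, x, a, y, z, s] 5 distinct, len 10
[y, x, a, x, y, x, a, y, z, s, x] 5 distinct, len 11
[y, x, a, x, y, x, a, y, z, s, x, y] 5 distinct, len 12
Longest length with ≤5 distinct: 13.

13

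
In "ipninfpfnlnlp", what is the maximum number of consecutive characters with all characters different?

4

add i: [i] len 1
add p: [i, p] len 2
add n: [i, p, n] len 3
add i (repeat i, move left end past it): [p, n, i] len 3
add n (repeat n, move left end past it): [i, n] len 2
add f: [i, n, f] len 3
add p: [i, n, f, p] len 4
add f (repeat f, move left end past it): [p, f] len 2
add n: [p, f, n] len 3
add l: [p, f, n, l] len 4
add n (repeat n, move left end past it): [l, n] len 2
add l (repeat l, move left end past it): [n, l] len 2
add p: [n, l, p] len 3
Longest all-distinct length: 4.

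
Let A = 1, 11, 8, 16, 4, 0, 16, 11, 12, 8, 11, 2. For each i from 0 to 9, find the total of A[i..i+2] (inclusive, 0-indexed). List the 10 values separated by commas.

20, 35, 28, 20, 20, 27, 39, 31, 31, 21

(1, 11, 8) → sum 20
(11, 8, 16) → sum 35
(8, 16, 4) → sum 28
(16, 4, 0) → sum 20
(4, 0, 16) → sum 20
(0, 16, 11) → sum 27
(16, 11, 12) → sum 39
(11, 12, 8) → sum 31
(12, 8, 11) → sum 31
(8, 11, 2) → sum 21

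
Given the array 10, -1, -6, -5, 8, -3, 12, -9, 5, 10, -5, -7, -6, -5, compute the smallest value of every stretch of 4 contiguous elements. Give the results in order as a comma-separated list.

[10, -1, -6, -5] → min -6
[-1, -6, -5, 8] → min -6
[-6, -5, 8, -3] → min -6
[-5, 8, -3, 12] → min -5
[8, -3, 12, -9] → min -9
[-3, 12, -9, 5] → min -9
[12, -9, 5, 10] → min -9
[-9, 5, 10, -5] → min -9
[5, 10, -5, -7] → min -7
[10, -5, -7, -6] → min -7
[-5, -7, -6, -5] → min -7

-6, -6, -6, -5, -9, -9, -9, -9, -7, -7, -7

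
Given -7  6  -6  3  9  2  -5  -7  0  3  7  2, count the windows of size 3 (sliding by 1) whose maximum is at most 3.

3

-7 6 -6 → max 6
6 -6 3 → max 6
-6 3 9 → max 9
3 9 2 → max 9
9 2 -5 → max 9
2 -5 -7 → max 2  ≤ 3 ✓
-5 -7 0 → max 0  ≤ 3 ✓
-7 0 3 → max 3  ≤ 3 ✓
0 3 7 → max 7
3 7 2 → max 7
3 windows satisfy the condition.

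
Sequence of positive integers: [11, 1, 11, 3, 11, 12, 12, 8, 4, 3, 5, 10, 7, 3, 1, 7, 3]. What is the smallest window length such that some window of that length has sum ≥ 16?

Extend right; whenever the sum reaches 16, record the length and shrink from the left:
add 11: running sum 11 < 16
add 1: running sum 12 < 16
end 2: [11, 1, 11] sum 23, len 3
end 3: [11, 1, 11, 3] sum 26, len 4
end 4: [11, 3, 11] sum 25, len 3
end 5: [11, 12] sum 23, len 2
end 6: [12, 12] sum 24, len 2
end 7: [12, 8] sum 20, len 2
end 8: [12, 8, 4] sum 24, len 3
end 9: [12, 8, 4, 3] sum 27, len 4
end 10: [8, 4, 3, 5] sum 20, len 4
end 11: [3, 5, 10] sum 18, len 3
end 12: [10, 7] sum 17, len 2
end 13: [10, 7, 3] sum 20, len 3
end 14: [10, 7, 3, 1] sum 21, len 4
end 15: [7, 3, 1, 7] sum 18, len 4
end 16: [7, 3, 1, 7, 3] sum 21, len 5
Shortest qualifying length: 2.

2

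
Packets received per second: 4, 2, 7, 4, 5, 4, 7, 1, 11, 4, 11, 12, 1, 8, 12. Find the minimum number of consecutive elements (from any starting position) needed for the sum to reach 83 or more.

add 4: running sum 4 < 83
add 2: running sum 6 < 83
add 7: running sum 13 < 83
add 4: running sum 17 < 83
add 5: running sum 22 < 83
add 4: running sum 26 < 83
add 7: running sum 33 < 83
add 1: running sum 34 < 83
add 11: running sum 45 < 83
add 4: running sum 49 < 83
add 11: running sum 60 < 83
add 12: running sum 72 < 83
add 1: running sum 73 < 83
add 8: running sum 81 < 83
add 12: shortest ending here [7, 4, 5, 4, 7, 1, 11, 4, 11, 12, 1, 8, 12] sum 87, len 13
Shortest qualifying length: 13.

13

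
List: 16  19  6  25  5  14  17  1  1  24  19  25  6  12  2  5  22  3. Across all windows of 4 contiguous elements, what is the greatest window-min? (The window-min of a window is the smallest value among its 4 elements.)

6

[16, 19, 6, 25] → min 6
[19, 6, 25, 5] → min 5
[6, 25, 5, 14] → min 5
[25, 5, 14, 17] → min 5
[5, 14, 17, 1] → min 1
[14, 17, 1, 1] → min 1
[17, 1, 1, 24] → min 1
[1, 1, 24, 19] → min 1
[1, 24, 19, 25] → min 1
[24, 19, 25, 6] → min 6
[19, 25, 6, 12] → min 6
[25, 6, 12, 2] → min 2
[6, 12, 2, 5] → min 2
[12, 2, 5, 22] → min 2
[2, 5, 22, 3] → min 2
Greatest of these is 6.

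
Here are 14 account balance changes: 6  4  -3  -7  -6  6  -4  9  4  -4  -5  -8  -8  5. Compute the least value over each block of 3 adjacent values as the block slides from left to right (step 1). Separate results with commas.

Sliding a size-3 window across the 14 values:
[6, 4, -3] → min -3
[4, -3, -7] → min -7
[-3, -7, -6] → min -7
[-7, -6, 6] → min -7
[-6, 6, -4] → min -6
[6, -4, 9] → min -4
[-4, 9, 4] → min -4
[9, 4, -4] → min -4
[4, -4, -5] → min -5
[-4, -5, -8] → min -8
[-5, -8, -8] → min -8
[-8, -8, 5] → min -8

-3, -7, -7, -7, -6, -4, -4, -4, -5, -8, -8, -8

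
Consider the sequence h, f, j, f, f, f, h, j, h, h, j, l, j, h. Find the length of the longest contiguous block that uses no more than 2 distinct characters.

add h: window [h] (1 distinct), len 1
add f: window [h, f] (2 distinct), len 2
add j: window [f, j] (2 distinct), len 2
add f: window [f, j, f] (2 distinct), len 3
add f: window [f, j, f, f] (2 distinct), len 4
add f: window [f, j, f, f, f] (2 distinct), len 5
add h: window [f, f, f, h] (2 distinct), len 4
add j: window [h, j] (2 distinct), len 2
add h: window [h, j, h] (2 distinct), len 3
add h: window [h, j, h, h] (2 distinct), len 4
add j: window [h, j, h, h, j] (2 distinct), len 5
add l: window [j, l] (2 distinct), len 2
add j: window [j, l, j] (2 distinct), len 3
add h: window [j, h] (2 distinct), len 2
Longest length with ≤2 distinct: 5.

5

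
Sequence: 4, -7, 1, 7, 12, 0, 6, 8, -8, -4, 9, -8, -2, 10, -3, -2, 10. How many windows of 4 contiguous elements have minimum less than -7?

[4, -7, 1, 7] → min -7
[-7, 1, 7, 12] → min -7
[1, 7, 12, 0] → min 0
[7, 12, 0, 6] → min 0
[12, 0, 6, 8] → min 0
[0, 6, 8, -8] → min -8  < -7 ✓
[6, 8, -8, -4] → min -8  < -7 ✓
[8, -8, -4, 9] → min -8  < -7 ✓
[-8, -4, 9, -8] → min -8  < -7 ✓
[-4, 9, -8, -2] → min -8  < -7 ✓
[9, -8, -2, 10] → min -8  < -7 ✓
[-8, -2, 10, -3] → min -8  < -7 ✓
[-2, 10, -3, -2] → min -3
[10, -3, -2, 10] → min -3
7 windows satisfy the condition.

7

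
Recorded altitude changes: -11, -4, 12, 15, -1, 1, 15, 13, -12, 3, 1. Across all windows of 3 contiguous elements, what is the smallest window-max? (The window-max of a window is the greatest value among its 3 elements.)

Each size-3 window and its max:
-11 -4 12 → max 12
-4 12 15 → max 15
12 15 -1 → max 15
15 -1 1 → max 15
-1 1 15 → max 15
1 15 13 → max 15
15 13 -12 → max 15
13 -12 3 → max 13
-12 3 1 → max 3
Smallest of these is 3.

3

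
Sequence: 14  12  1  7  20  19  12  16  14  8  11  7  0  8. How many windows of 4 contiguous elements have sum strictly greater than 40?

(14, 12, 1, 7) → sum 34
(12, 1, 7, 20) → sum 40
(1, 7, 20, 19) → sum 47  > 40 ✓
(7, 20, 19, 12) → sum 58  > 40 ✓
(20, 19, 12, 16) → sum 67  > 40 ✓
(19, 12, 16, 14) → sum 61  > 40 ✓
(12, 16, 14, 8) → sum 50  > 40 ✓
(16, 14, 8, 11) → sum 49  > 40 ✓
(14, 8, 11, 7) → sum 40
(8, 11, 7, 0) → sum 26
(11, 7, 0, 8) → sum 26
6 windows satisfy the condition.

6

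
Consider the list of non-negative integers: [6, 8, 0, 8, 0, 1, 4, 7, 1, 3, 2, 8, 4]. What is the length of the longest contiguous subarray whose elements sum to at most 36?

10

add 6: [6] sum 6, len 1
add 8: [6, 8] sum 14, len 2
add 0: [6, 8, 0] sum 14, len 3
add 8: [6, 8, 0, 8] sum 22, len 4
add 0: [6, 8, 0, 8, 0] sum 22, len 5
add 1: [6, 8, 0, 8, 0, 1] sum 23, len 6
add 4: [6, 8, 0, 8, 0, 1, 4] sum 27, len 7
add 7: [6, 8, 0, 8, 0, 1, 4, 7] sum 34, len 8
add 1: [6, 8, 0, 8, 0, 1, 4, 7, 1] sum 35, len 9
add 3: [8, 0, 8, 0, 1, 4, 7, 1, 3] sum 32, len 9
add 2: [8, 0, 8, 0, 1, 4, 7, 1, 3, 2] sum 34, len 10
add 8: [0, 8, 0, 1, 4, 7, 1, 3, 2, 8] sum 34, len 10
add 4: [0, 1, 4, 7, 1, 3, 2, 8, 4] sum 30, len 9
Longest length seen: 10.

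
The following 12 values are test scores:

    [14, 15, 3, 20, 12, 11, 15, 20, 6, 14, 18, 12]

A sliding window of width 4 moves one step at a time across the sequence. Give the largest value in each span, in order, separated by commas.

20, 20, 20, 20, 20, 20, 20, 20, 18

14 15 3 20 → max 20
15 3 20 12 → max 20
3 20 12 11 → max 20
20 12 11 15 → max 20
12 11 15 20 → max 20
11 15 20 6 → max 20
15 20 6 14 → max 20
20 6 14 18 → max 20
6 14 18 12 → max 18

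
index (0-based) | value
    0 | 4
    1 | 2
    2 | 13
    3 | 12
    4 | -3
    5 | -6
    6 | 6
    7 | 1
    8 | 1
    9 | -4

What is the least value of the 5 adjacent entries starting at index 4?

Elements at indices 4..8: -3, -6, 6, 1, 1
min(-3, -6, 6, 1, 1) = -6

-6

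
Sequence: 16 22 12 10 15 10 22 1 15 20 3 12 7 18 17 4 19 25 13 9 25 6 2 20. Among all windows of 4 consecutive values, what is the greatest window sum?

72

(16, 22, 12, 10) → sum 60
(22, 12, 10, 15) → sum 59
(12, 10, 15, 10) → sum 47
(10, 15, 10, 22) → sum 57
(15, 10, 22, 1) → sum 48
(10, 22, 1, 15) → sum 48
(22, 1, 15, 20) → sum 58
(1, 15, 20, 3) → sum 39
(15, 20, 3, 12) → sum 50
(20, 3, 12, 7) → sum 42
(3, 12, 7, 18) → sum 40
(12, 7, 18, 17) → sum 54
(7, 18, 17, 4) → sum 46
(18, 17, 4, 19) → sum 58
(17, 4, 19, 25) → sum 65
(4, 19, 25, 13) → sum 61
(19, 25, 13, 9) → sum 66
(25, 13, 9, 25) → sum 72
(13, 9, 25, 6) → sum 53
(9, 25, 6, 2) → sum 42
(25, 6, 2, 20) → sum 53
Greatest of these is 72.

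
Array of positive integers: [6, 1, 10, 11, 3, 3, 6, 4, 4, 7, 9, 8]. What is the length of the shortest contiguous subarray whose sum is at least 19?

2

Extend right; whenever the sum reaches 19, record the length and shrink from the left:
add 6: running sum 6 < 19
add 1: running sum 7 < 19
add 10: running sum 17 < 19
add 11: shortest ending here [10, 11] sum 21, len 2
add 3: shortest ending here [10, 11, 3] sum 24, len 3
add 3: shortest ending here [10, 11, 3, 3] sum 27, len 4
add 6: shortest ending here [11, 3, 3, 6] sum 23, len 4
add 4: shortest ending here [11, 3, 3, 6, 4] sum 27, len 5
add 4: shortest ending here [3, 3, 6, 4, 4] sum 20, len 5
add 7: shortest ending here [6, 4, 4, 7] sum 21, len 4
add 9: shortest ending here [4, 7, 9] sum 20, len 3
add 8: shortest ending here [7, 9, 8] sum 24, len 3
Shortest qualifying length: 2.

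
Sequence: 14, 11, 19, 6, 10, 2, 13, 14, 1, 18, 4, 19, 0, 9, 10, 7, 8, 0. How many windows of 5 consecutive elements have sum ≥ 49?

[14, 11, 19, 6, 10] → sum 60  ≥ 49 ✓
[11, 19, 6, 10, 2] → sum 48
[19, 6, 10, 2, 13] → sum 50  ≥ 49 ✓
[6, 10, 2, 13, 14] → sum 45
[10, 2, 13, 14, 1] → sum 40
[2, 13, 14, 1, 18] → sum 48
[13, 14, 1, 18, 4] → sum 50  ≥ 49 ✓
[14, 1, 18, 4, 19] → sum 56  ≥ 49 ✓
[1, 18, 4, 19, 0] → sum 42
[18, 4, 19, 0, 9] → sum 50  ≥ 49 ✓
[4, 19, 0, 9, 10] → sum 42
[19, 0, 9, 10, 7] → sum 45
[0, 9, 10, 7, 8] → sum 34
[9, 10, 7, 8, 0] → sum 34
5 windows satisfy the condition.

5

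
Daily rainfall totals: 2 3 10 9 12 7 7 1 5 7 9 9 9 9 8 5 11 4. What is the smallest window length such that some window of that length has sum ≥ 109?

add 2: running sum 2 < 109
add 3: running sum 5 < 109
add 10: running sum 15 < 109
add 9: running sum 24 < 109
add 12: running sum 36 < 109
add 7: running sum 43 < 109
add 7: running sum 50 < 109
add 1: running sum 51 < 109
add 5: running sum 56 < 109
add 7: running sum 63 < 109
add 9: running sum 72 < 109
add 9: running sum 81 < 109
add 9: running sum 90 < 109
add 9: running sum 99 < 109
add 8: running sum 107 < 109
end 15: [3, 10, 9, 12, 7, 7, 1, 5, 7, 9, 9, 9, 9, 8, 5] sum 110, len 15
end 16: [10, 9, 12, 7, 7, 1, 5, 7, 9, 9, 9, 9, 8, 5, 11] sum 118, len 15
end 17: [9, 12, 7, 7, 1, 5, 7, 9, 9, 9, 9, 8, 5, 11, 4] sum 112, len 15
Shortest qualifying length: 15.

15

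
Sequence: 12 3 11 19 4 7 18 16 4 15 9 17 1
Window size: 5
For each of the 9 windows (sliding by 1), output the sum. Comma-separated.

49, 44, 59, 64, 49, 60, 62, 61, 46

12 3 11 19 4 → sum 49
3 11 19 4 7 → sum 44
11 19 4 7 18 → sum 59
19 4 7 18 16 → sum 64
4 7 18 16 4 → sum 49
7 18 16 4 15 → sum 60
18 16 4 15 9 → sum 62
16 4 15 9 17 → sum 61
4 15 9 17 1 → sum 46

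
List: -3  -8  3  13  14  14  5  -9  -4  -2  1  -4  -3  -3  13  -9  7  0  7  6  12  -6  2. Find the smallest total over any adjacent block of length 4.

-14

-3 -8 3 13 → sum 5
-8 3 13 14 → sum 22
3 13 14 14 → sum 44
13 14 14 5 → sum 46
14 14 5 -9 → sum 24
14 5 -9 -4 → sum 6
5 -9 -4 -2 → sum -10
-9 -4 -2 1 → sum -14
-4 -2 1 -4 → sum -9
-2 1 -4 -3 → sum -8
1 -4 -3 -3 → sum -9
-4 -3 -3 13 → sum 3
-3 -3 13 -9 → sum -2
-3 13 -9 7 → sum 8
13 -9 7 0 → sum 11
-9 7 0 7 → sum 5
7 0 7 6 → sum 20
0 7 6 12 → sum 25
7 6 12 -6 → sum 19
6 12 -6 2 → sum 14
Smallest of these is -14.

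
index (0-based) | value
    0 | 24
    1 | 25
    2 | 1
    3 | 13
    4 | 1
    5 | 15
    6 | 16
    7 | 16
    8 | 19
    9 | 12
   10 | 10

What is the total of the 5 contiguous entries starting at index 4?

67

Elements at indices 4..8: 1, 15, 16, 16, 19
sum(1, 15, 16, 16, 19) = 67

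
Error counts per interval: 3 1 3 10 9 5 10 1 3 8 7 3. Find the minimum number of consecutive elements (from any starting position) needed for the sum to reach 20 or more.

3

Extend right; whenever the sum reaches 20, record the length and shrink from the left:
add 3: running sum 3 < 20
add 1: running sum 4 < 20
add 3: running sum 7 < 20
add 10: running sum 17 < 20
end 4: [3, 10, 9] sum 22, len 3
end 5: [10, 9, 5] sum 24, len 3
end 6: [9, 5, 10] sum 24, len 3
end 7: [9, 5, 10, 1] sum 25, len 4
end 8: [9, 5, 10, 1, 3] sum 28, len 5
end 9: [10, 1, 3, 8] sum 22, len 4
end 10: [10, 1, 3, 8, 7] sum 29, len 5
end 11: [3, 8, 7, 3] sum 21, len 4
Shortest qualifying length: 3.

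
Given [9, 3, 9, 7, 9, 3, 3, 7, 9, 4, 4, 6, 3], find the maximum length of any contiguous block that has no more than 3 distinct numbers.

[9] 1 distinct, len 1
[9, 3] 2 distinct, len 2
[9, 3, 9] 2 distinct, len 3
[9, 3, 9, 7] 3 distinct, len 4
[9, 3, 9, 7, 9] 3 distinct, len 5
[9, 3, 9, 7, 9, 3] 3 distinct, len 6
[9, 3, 9, 7, 9, 3, 3] 3 distinct, len 7
[9, 3, 9, 7, 9, 3, 3, 7] 3 distinct, len 8
[9, 3, 9, 7, 9, 3, 3, 7, 9] 3 distinct, len 9
[7, 9, 4] 3 distinct, len 3
[7, 9, 4, 4] 3 distinct, len 4
[9, 4, 4, 6] 3 distinct, len 4
[4, 4, 6, 3] 3 distinct, len 4
Longest length with ≤3 distinct: 9.

9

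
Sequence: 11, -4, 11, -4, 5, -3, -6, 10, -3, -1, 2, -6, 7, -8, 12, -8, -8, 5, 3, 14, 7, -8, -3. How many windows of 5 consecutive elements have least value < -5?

[11, -4, 11, -4, 5] → min -4
[-4, 11, -4, 5, -3] → min -4
[11, -4, 5, -3, -6] → min -6  < -5 ✓
[-4, 5, -3, -6, 10] → min -6  < -5 ✓
[5, -3, -6, 10, -3] → min -6  < -5 ✓
[-3, -6, 10, -3, -1] → min -6  < -5 ✓
[-6, 10, -3, -1, 2] → min -6  < -5 ✓
[10, -3, -1, 2, -6] → min -6  < -5 ✓
[-3, -1, 2, -6, 7] → min -6  < -5 ✓
[-1, 2, -6, 7, -8] → min -8  < -5 ✓
[2, -6, 7, -8, 12] → min -8  < -5 ✓
[-6, 7, -8, 12, -8] → min -8  < -5 ✓
[7, -8, 12, -8, -8] → min -8  < -5 ✓
[-8, 12, -8, -8, 5] → min -8  < -5 ✓
[12, -8, -8, 5, 3] → min -8  < -5 ✓
[-8, -8, 5, 3, 14] → min -8  < -5 ✓
[-8, 5, 3, 14, 7] → min -8  < -5 ✓
[5, 3, 14, 7, -8] → min -8  < -5 ✓
[3, 14, 7, -8, -3] → min -8  < -5 ✓
17 windows satisfy the condition.

17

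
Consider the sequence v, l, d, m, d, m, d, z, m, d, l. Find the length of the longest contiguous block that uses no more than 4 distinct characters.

10

Extend right; when distinct count exceeds 4, shrink from the left:
add v: window [v] (1 distinct), len 1
add l: window [v, l] (2 distinct), len 2
add d: window [v, l, d] (3 distinct), len 3
add m: window [v, l, d, m] (4 distinct), len 4
add d: window [v, l, d, m, d] (4 distinct), len 5
add m: window [v, l, d, m, d, m] (4 distinct), len 6
add d: window [v, l, d, m, d, m, d] (4 distinct), len 7
add z: window [l, d, m, d, m, d, z] (4 distinct), len 7
add m: window [l, d, m, d, m, d, z, m] (4 distinct), len 8
add d: window [l, d, m, d, m, d, z, m, d] (4 distinct), len 9
add l: window [l, d, m, d, m, d, z, m, d, l] (4 distinct), len 10
Longest length with ≤4 distinct: 10.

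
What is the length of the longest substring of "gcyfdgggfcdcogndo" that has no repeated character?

5

add g: [g] len 1
add c: [g, c] len 2
add y: [g, c, y] len 3
add f: [g, c, y, f] len 4
add d: [g, c, y, f, d] len 5
add g (repeat g, move left end past it): [c, y, f, d, g] len 5
add g (repeat g, move left end past it): [g] len 1
add g (repeat g, move left end past it): [g] len 1
add f: [g, f] len 2
add c: [g, f, c] len 3
add d: [g, f, c, d] len 4
add c (repeat c, move left end past it): [d, c] len 2
add o: [d, c, o] len 3
add g: [d, c, o, g] len 4
add n: [d, c, o, g, n] len 5
add d (repeat d, move left end past it): [c, o, g, n, d] len 5
add o (repeat o, move left end past it): [g, n, d, o] len 4
Longest all-distinct length: 5.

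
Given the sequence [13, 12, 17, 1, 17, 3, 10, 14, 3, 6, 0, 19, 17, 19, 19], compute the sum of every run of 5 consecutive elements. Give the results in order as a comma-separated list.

Sliding a size-5 window across the 15 values:
(13, 12, 17, 1, 17) → sum 60
(12, 17, 1, 17, 3) → sum 50
(17, 1, 17, 3, 10) → sum 48
(1, 17, 3, 10, 14) → sum 45
(17, 3, 10, 14, 3) → sum 47
(3, 10, 14, 3, 6) → sum 36
(10, 14, 3, 6, 0) → sum 33
(14, 3, 6, 0, 19) → sum 42
(3, 6, 0, 19, 17) → sum 45
(6, 0, 19, 17, 19) → sum 61
(0, 19, 17, 19, 19) → sum 74

60, 50, 48, 45, 47, 36, 33, 42, 45, 61, 74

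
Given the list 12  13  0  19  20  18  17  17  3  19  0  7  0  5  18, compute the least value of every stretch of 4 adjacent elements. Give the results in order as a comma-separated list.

0, 0, 0, 17, 17, 3, 3, 0, 0, 0, 0, 0

(12, 13, 0, 19) → min 0
(13, 0, 19, 20) → min 0
(0, 19, 20, 18) → min 0
(19, 20, 18, 17) → min 17
(20, 18, 17, 17) → min 17
(18, 17, 17, 3) → min 3
(17, 17, 3, 19) → min 3
(17, 3, 19, 0) → min 0
(3, 19, 0, 7) → min 0
(19, 0, 7, 0) → min 0
(0, 7, 0, 5) → min 0
(7, 0, 5, 18) → min 0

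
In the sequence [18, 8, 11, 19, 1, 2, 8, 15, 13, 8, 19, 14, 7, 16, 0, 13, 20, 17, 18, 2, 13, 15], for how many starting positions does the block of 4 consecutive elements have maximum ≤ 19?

15

[18, 8, 11, 19] → max 19  ≤ 19 ✓
[8, 11, 19, 1] → max 19  ≤ 19 ✓
[11, 19, 1, 2] → max 19  ≤ 19 ✓
[19, 1, 2, 8] → max 19  ≤ 19 ✓
[1, 2, 8, 15] → max 15  ≤ 19 ✓
[2, 8, 15, 13] → max 15  ≤ 19 ✓
[8, 15, 13, 8] → max 15  ≤ 19 ✓
[15, 13, 8, 19] → max 19  ≤ 19 ✓
[13, 8, 19, 14] → max 19  ≤ 19 ✓
[8, 19, 14, 7] → max 19  ≤ 19 ✓
[19, 14, 7, 16] → max 19  ≤ 19 ✓
[14, 7, 16, 0] → max 16  ≤ 19 ✓
[7, 16, 0, 13] → max 16  ≤ 19 ✓
[16, 0, 13, 20] → max 20
[0, 13, 20, 17] → max 20
[13, 20, 17, 18] → max 20
[20, 17, 18, 2] → max 20
[17, 18, 2, 13] → max 18  ≤ 19 ✓
[18, 2, 13, 15] → max 18  ≤ 19 ✓
15 windows satisfy the condition.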